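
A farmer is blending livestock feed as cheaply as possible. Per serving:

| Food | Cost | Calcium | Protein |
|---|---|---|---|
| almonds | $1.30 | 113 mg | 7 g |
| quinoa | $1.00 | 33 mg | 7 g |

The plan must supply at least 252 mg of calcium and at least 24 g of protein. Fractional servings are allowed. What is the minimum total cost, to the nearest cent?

$3.95

almonds only: max(252/113, 24/7) = 3.429 servings → $4.46.
quinoa only: max(252/33, 24/7) = 7.636 servings → $7.64.
almonds + quinoa with both tight: 1.736 servings and 1.693 servings → $3.95.
So the least-cost plan costs $3.95.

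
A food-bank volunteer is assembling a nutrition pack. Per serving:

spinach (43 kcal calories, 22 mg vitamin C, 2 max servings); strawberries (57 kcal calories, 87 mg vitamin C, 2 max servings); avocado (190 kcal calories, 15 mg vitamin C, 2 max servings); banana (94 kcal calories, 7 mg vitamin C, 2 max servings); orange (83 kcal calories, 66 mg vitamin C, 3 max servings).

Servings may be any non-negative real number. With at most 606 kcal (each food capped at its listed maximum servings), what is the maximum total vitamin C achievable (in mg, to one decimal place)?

Vitamin C per kcal: strawberries 1.526, orange 0.7952, spinach 0.5116, avocado 0.07895, banana 0.07447.
Take 2 servings of strawberries: uses 114 kcal, +174.0 mg vitamin C (running total 174.0 mg).
Take 3 servings of orange: uses 249 kcal, +198.0 mg vitamin C (running total 372.0 mg).
Take 2 servings of spinach: uses 86 kcal, +44.0 mg vitamin C (running total 416.0 mg).
Take 0.8263 servings of avocado: uses 157 kcal, +12.4 mg vitamin C (running total 428.4 mg).
Filling greedily by vitamin C-per-kcal is optimal for one linear limit, giving 428.4 mg.

428.4 mg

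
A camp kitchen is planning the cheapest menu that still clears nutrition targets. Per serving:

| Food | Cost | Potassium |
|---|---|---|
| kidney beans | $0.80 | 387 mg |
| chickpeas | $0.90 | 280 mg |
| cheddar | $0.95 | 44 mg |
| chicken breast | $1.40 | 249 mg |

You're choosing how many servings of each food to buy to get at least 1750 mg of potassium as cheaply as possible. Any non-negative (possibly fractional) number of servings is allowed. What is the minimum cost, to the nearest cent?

Cost per mg of potassium: kidney beans $0.0021, chickpeas $0.0032, chicken breast $0.0056, cheddar $0.0216.
With no serving limits, use only kidney beans: 1750 mg / 387 mg = 4.522 servings × $0.80 = $3.62.

$3.62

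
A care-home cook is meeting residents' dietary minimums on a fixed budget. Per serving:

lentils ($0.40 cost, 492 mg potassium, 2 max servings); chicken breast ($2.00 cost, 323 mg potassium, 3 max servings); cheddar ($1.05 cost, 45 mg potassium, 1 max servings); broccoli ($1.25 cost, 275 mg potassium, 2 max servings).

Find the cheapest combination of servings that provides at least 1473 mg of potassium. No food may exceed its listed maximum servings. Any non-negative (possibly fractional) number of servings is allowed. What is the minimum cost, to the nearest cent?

Cost per mg of potassium: lentils $0.0008, broccoli $0.0045, chicken breast $0.0062, cheddar $0.0233.
Take 2 servings of lentils: +984.0 mg potassium for $0.80 (total $0.80, still need 489.0 mg).
Take 1.778 servings of broccoli: +489.0 mg potassium for $2.22 (total $3.02, still need 0.0 mg).
Greedy by cheapest-per-mg is optimal for a single linear constraint, so the minimum cost is $3.02.

$3.02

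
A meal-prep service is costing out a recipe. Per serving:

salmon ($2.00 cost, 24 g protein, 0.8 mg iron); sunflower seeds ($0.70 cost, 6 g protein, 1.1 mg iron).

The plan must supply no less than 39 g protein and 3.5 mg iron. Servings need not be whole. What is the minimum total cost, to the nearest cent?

Check every corner: each single food scaled to meet both minima, and each pair solved so both constraints bind.
salmon only: max(39/24, 3.5/0.8) = 4.375 servings → $8.75.
sunflower seeds only: max(39/6, 3.5/1.1) = 6.5 servings → $4.55.
salmon + sunflower seeds with both tight: 1.014 servings and 2.444 servings → $3.74.
Cheapest feasible corner: $3.74.

$3.74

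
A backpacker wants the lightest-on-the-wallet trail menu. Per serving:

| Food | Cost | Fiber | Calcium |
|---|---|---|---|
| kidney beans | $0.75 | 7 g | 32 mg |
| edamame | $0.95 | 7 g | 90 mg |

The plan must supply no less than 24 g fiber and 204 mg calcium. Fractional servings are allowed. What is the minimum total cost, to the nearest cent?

$2.90

At the optimum either one food covers both requirements or two foods hit both targets exactly; no other combination can be cheaper.
kidney beans only: max(24/7, 204/32) = 6.375 servings → $4.78.
edamame only: max(24/7, 204/90) = 3.429 servings → $3.26.
kidney beans + edamame with both tight: 1.803 servings and 1.626 servings → $2.90.
The minimum over all feasible corners is $2.90.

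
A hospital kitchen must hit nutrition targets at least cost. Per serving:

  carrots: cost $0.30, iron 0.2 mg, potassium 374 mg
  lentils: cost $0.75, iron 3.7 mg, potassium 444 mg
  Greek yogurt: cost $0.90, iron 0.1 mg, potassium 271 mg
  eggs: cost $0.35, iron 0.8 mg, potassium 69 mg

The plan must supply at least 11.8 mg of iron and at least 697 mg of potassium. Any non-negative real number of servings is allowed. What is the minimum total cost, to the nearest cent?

$2.39

The cheapest plan sits at a corner of the feasible region — with two constraints it uses at most two foods.
carrots only: max(11.8/0.2, 697/374) = 59 servings → $17.70.
lentils only: max(11.8/3.7, 697/444) = 3.189 servings → $2.39.
Greek yogurt only: max(11.8/0.1, 697/271) = 118 servings → $106.20.
eggs only: max(11.8/0.8, 697/69) = 14.75 servings → $5.16.
carrots + lentils: intersection lies outside the first quadrant.
carrots + Greek yogurt with both targets exact would need a negative amount; discard.
carrots + eggs: the both-tight solution has a negative serving — not a feasible corner.
lentils + Greek yogurt with both targets exact would need a negative amount; discard.
lentils + eggs: the both-tight solution has a negative serving — not a feasible corner.
Greek yogurt + eggs: the both-tight solution has a negative serving — not a feasible corner.
So the least-cost plan costs $2.39.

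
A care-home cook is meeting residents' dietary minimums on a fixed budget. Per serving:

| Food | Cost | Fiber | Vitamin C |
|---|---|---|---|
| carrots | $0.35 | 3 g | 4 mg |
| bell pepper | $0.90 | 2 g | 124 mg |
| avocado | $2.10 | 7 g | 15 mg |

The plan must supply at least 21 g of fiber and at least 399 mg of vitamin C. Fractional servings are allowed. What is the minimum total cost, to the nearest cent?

An LP optimum is at a vertex; with two nutrient constraints at most two foods are used. Check each candidate.
carrots only: max(21/3, 399/4) = 99.75 servings → $34.91.
bell pepper only: max(21/2, 399/124) = 10.5 servings → $9.45.
avocado only: max(21/7, 399/15) = 26.6 servings → $55.86.
carrots + bell pepper with both tight: 4.962 servings and 3.058 servings → $4.49.
carrots + avocado: intersection lies outside the first quadrant.
bell pepper + avocado with both tight: 2.957 servings and 2.155 servings → $7.19.
So the least-cost plan costs $4.49.

$4.49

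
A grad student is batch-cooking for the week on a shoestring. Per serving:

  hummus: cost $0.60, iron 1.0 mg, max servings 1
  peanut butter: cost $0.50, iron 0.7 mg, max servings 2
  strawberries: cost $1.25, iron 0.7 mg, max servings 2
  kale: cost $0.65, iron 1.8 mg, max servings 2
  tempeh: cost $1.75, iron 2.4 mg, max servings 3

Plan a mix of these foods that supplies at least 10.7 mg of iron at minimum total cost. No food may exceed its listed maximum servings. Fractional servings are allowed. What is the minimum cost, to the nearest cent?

Cost per mg of iron: kale $0.3611, hummus $0.6000, peanut butter $0.7143, tempeh $0.7292, strawberries $1.7857.
Take 2 servings of kale: +3.6 mg iron for $1.30 (total $1.30, still need 7.1 mg).
Take 1 serving of hummus: +1.0 mg iron for $0.60 (total $1.90, still need 6.1 mg).
Take 2 servings of peanut butter: +1.4 mg iron for $1.00 (total $2.90, still need 4.7 mg).
Take 1.958 servings of tempeh: +4.7 mg iron for $3.43 (total $6.33, still need 0.0 mg).
Filling from the cheapest source first is optimal under one linear minimum: $6.33.

$6.33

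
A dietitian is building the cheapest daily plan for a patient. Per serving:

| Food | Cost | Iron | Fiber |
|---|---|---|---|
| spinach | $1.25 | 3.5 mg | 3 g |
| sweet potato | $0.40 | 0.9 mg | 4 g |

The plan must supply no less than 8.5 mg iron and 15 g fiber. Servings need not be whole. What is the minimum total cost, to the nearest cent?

$3.22

Check every corner: each single food scaled to meet both minima, and each pair solved so both constraints bind.
spinach only: max(8.5/3.5, 15/3) = 5 servings → $6.25.
sweet potato only: max(8.5/0.9, 15/4) = 9.444 servings → $3.78.
spinach + sweet potato with both tight: 1.814 servings and 2.389 servings → $3.22.
The minimum over all feasible corners is $3.22.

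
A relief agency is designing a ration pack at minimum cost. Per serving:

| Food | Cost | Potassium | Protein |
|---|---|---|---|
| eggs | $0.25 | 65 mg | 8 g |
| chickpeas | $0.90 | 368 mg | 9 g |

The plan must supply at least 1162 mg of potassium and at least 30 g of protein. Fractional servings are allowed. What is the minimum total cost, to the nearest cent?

At the optimum either one food covers both requirements or two foods hit both targets exactly; no other combination can be cheaper.
eggs only: max(1162/65, 30/8) = 17.88 servings → $4.47.
chickpeas only: max(1162/368, 30/9) = 3.333 servings → $3.00.
eggs + chickpeas with both tight: 0.2467 servings and 3.114 servings → $2.86.
Cheapest feasible corner: $2.86.

$2.86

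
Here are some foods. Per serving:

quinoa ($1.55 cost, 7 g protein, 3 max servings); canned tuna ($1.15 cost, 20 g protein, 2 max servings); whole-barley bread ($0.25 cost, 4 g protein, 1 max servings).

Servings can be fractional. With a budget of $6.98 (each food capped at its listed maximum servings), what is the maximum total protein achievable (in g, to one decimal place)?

64.0 g

Protein per dollar: canned tuna 17.39, whole-barley bread 16, quinoa 4.516.
Take 2 servings of canned tuna: spends $2.30, +40.0 g protein (running total 40.0 g).
Take 1 serving of whole-barley bread: spends $0.25, +4.0 g protein (running total 44.0 g).
Take 2.858 servings of quinoa: spends $4.43, +20.0 g protein (running total 64.0 g).
Greedy by best ratio exhausts the cost allowance optimally: 64.0 g.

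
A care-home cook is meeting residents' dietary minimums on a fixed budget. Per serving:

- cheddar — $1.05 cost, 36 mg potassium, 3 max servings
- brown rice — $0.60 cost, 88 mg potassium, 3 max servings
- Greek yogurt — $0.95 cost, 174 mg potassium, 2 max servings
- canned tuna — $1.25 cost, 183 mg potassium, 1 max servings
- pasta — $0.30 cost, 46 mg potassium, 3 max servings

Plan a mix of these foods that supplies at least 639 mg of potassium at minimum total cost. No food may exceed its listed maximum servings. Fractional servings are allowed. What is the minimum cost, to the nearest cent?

$3.84

Cost per mg of potassium: Greek yogurt $0.0055, pasta $0.0065, brown rice $0.0068, canned tuna $0.0068, cheddar $0.0292.
Take 2 servings of Greek yogurt: +348.0 mg potassium for $1.90 (total $1.90, still need 291.0 mg).
Take 3 servings of pasta: +138.0 mg potassium for $0.90 (total $2.80, still need 153.0 mg).
Take 1.739 servings of brown rice: +153.0 mg potassium for $1.04 (total $3.84, still need 0.0 mg).
Filling from the cheapest source first is optimal under one linear minimum: $3.84.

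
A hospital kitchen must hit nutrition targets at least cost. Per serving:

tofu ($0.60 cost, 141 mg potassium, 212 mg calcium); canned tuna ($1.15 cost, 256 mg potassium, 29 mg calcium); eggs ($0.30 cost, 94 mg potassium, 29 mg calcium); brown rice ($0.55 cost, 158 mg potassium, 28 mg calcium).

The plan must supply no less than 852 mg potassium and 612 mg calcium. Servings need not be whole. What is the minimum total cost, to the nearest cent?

$3.03

This is a tiny linear program; its minimum lies at a vertex of the feasible set. List the vertices and price them.
tofu only: max(852/141, 612/212) = 6.043 servings → $3.63.
canned tuna only: max(852/256, 612/29) = 21.1 servings → $24.27.
eggs only: max(852/94, 612/29) = 21.1 servings → $6.33.
brown rice only: max(852/158, 612/28) = 21.86 servings → $12.02.
tofu + canned tuna with both tight: 2.63 servings and 1.88 servings → $3.74.
tofu + eggs with both tight: 2.072 servings and 5.956 servings → $3.03.
tofu + brown rice with both tight: 2.465 servings and 3.193 servings → $3.23.
canned tuna + eggs: intersection lies outside the first quadrant.
canned tuna + brown rice: the both-tight solution has a negative serving — not a feasible corner.
eggs + brown rice: the both-tight solution has a negative serving — not a feasible corner.
Cheapest feasible corner: $3.03.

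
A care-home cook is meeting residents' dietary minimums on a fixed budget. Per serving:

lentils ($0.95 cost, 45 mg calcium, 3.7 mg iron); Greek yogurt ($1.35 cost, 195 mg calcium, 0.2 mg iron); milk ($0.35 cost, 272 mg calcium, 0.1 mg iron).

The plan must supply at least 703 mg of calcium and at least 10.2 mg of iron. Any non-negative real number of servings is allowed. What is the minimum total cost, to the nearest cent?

An LP optimum is at a vertex; with two nutrient constraints at most two foods are used. Check each candidate.
lentils only: max(703/45, 10.2/3.7) = 15.62 servings → $14.84.
Greek yogurt only: max(703/195, 10.2/0.2) = 51 servings → $68.85.
milk only: max(703/272, 10.2/0.1) = 102 servings → $35.70.
lentils + Greek yogurt with both tight: 2.594 servings and 3.006 servings → $6.52.
lentils + milk with both tight: 2.699 servings and 2.138 servings → $3.31.
Greek yogurt + milk: intersection lies outside the first quadrant.
Cheapest feasible corner: $3.31.

$3.31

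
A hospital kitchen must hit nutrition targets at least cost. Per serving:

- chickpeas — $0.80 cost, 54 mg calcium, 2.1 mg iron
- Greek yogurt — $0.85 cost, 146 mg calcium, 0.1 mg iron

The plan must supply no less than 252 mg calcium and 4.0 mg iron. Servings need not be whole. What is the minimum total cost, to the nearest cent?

$2.37

For a min-cost LP with two ≥-constraints, a basic feasible solution has at most two positive variables.
chickpeas only: max(252/54, 4.0/2.1) = 4.667 servings → $3.73.
Greek yogurt only: max(252/146, 4.0/0.1) = 40 servings → $34.00.
chickpeas + Greek yogurt with both tight: 1.855 servings and 1.04 servings → $2.37.
Cheapest feasible corner: $2.37.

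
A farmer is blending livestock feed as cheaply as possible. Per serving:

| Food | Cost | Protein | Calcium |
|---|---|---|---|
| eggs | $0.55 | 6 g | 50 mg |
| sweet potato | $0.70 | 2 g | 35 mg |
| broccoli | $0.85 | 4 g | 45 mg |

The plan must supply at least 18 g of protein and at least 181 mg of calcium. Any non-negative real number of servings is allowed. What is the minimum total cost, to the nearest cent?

$1.99

A basic optimal solution has at most two foods positive. Try each food alone and each pair with both targets met exactly.
eggs only: max(18/6, 181/50) = 3.62 servings → $1.99.
sweet potato only: max(18/2, 181/35) = 9 servings → $6.30.
broccoli only: max(18/4, 181/45) = 4.5 servings → $3.83.
eggs + sweet potato with both tight: 2.436 servings and 1.691 servings → $2.52.
eggs + broccoli with both tight: 1.229 servings and 2.657 servings → $2.93.
sweet potato + broccoli: the both-tight solution has a negative serving — not a feasible corner.
Cheapest feasible corner: $1.99.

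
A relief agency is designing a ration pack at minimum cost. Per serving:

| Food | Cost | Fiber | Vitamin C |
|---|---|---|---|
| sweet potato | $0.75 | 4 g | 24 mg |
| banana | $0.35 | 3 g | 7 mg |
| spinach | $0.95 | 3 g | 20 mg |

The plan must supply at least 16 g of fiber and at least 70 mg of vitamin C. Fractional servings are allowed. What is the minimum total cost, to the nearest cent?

An LP optimum is at a vertex; with two nutrient constraints at most two foods are used. Check each candidate.
sweet potato only: max(16/4, 70/24) = 4 servings → $3.00.
banana only: max(16/3, 70/7) = 10 servings → $3.50.
spinach only: max(16/3, 70/20) = 5.333 servings → $5.07.
sweet potato + banana with both tight: 2.227 servings and 2.364 servings → $2.50.
sweet potato + spinach: the both-tight solution has a negative serving — not a feasible corner.
banana + spinach with both tight: 2.821 servings and 2.513 servings → $3.37.
The minimum over all feasible corners is $2.50.

$2.50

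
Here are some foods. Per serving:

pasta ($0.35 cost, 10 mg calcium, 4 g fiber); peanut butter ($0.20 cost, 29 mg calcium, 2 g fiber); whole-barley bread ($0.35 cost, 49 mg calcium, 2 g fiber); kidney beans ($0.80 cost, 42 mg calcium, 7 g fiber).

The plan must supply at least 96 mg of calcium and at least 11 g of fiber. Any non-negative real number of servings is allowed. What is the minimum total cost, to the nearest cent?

$1.03

The cheapest plan sits at a corner of the feasible region — with two constraints it uses at most two foods.
pasta only: max(96/10, 11/4) = 9.6 servings → $3.36.
peanut butter only: max(96/29, 11/2) = 5.5 servings → $1.10.
whole-barley bread only: max(96/49, 11/2) = 5.5 servings → $1.93.
kidney beans only: max(96/42, 11/7) = 2.286 servings → $1.83.
pasta + peanut butter with both tight: 1.323 servings and 2.854 servings → $1.03.
pasta + whole-barley bread with both tight: 1.972 servings and 1.557 servings → $1.23.
pasta + kidney beans: the both-tight solution has a negative serving — not a feasible corner.
peanut butter + whole-barley bread with both targets exact would need a negative amount; discard.
peanut butter + kidney beans with both tight: 1.765 servings and 1.067 servings → $1.21.
whole-barley bread + kidney beans with both tight: 0.8108 servings and 1.34 servings → $1.36.
Cheapest feasible corner: $1.03.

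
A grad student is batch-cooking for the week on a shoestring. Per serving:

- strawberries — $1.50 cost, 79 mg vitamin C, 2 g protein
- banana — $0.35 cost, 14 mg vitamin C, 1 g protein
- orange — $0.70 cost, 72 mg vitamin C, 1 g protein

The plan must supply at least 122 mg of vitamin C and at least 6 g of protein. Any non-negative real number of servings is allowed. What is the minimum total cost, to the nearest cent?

$2.33

The cheapest plan sits at a corner of the feasible region — with two constraints it uses at most two foods.
strawberries only: max(122/79, 6/2) = 3 servings → $4.50.
banana only: max(122/14, 6/1) = 8.714 servings → $3.05.
orange only: max(122/72, 6/1) = 6 servings → $4.20.
strawberries + banana with both tight: 0.7451 servings and 4.51 servings → $2.70.
strawberries + orange with both targets exact would need a negative amount; discard.
banana + orange with both tight: 5.345 servings and 0.6552 servings → $2.33.
The minimum over all feasible corners is $2.33.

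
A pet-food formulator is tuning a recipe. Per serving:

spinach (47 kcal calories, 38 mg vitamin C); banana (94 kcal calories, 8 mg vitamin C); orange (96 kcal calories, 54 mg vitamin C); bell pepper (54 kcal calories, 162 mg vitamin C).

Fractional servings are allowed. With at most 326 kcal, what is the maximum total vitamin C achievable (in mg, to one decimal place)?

Vitamin C per kcal: bell pepper 3, spinach 0.8085, orange 0.5625, banana 0.08511.
With no serving limits, spend the whole calories allowance on bell pepper: 326 kcal / 54 kcal × 162 mg = 978.0 mg.

978.0 mg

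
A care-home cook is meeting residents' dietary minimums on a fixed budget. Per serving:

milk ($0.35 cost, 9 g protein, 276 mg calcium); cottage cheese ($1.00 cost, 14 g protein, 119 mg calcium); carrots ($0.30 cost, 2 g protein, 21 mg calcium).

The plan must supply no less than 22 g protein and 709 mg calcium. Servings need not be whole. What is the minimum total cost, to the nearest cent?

A basic optimal solution has at most two foods positive. Try each food alone and each pair with both targets met exactly.
milk only: max(22/9, 709/276) = 2.569 servings → $0.90.
cottage cheese only: max(22/14, 709/119) = 5.958 servings → $5.96.
carrots only: max(22/2, 709/21) = 33.76 servings → $10.13.
milk + cottage cheese: intersection lies outside the first quadrant.
milk + carrots with both targets exact would need a negative amount; discard.
cottage cheese + carrots with both targets exact would need a negative amount; discard.
The minimum over all feasible corners is $0.90.

$0.90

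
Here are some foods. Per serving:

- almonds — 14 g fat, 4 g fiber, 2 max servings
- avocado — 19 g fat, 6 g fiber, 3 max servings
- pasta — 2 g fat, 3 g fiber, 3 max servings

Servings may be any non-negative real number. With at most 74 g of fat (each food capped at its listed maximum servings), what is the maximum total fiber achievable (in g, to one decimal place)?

Fiber per g fat: pasta 1.5, avocado 0.3158, almonds 0.2857.
Take 3 servings of pasta: uses 6 g fat, +9.0 g fiber (running total 9.0 g).
Take 3 servings of avocado: uses 57 g fat, +18.0 g fiber (running total 27.0 g).
Take 0.7857 servings of almonds: uses 11 g fat, +3.1 g fiber (running total 30.1 g).
Greedy by best ratio exhausts the fat allowance optimally: 30.1 g.

30.1 g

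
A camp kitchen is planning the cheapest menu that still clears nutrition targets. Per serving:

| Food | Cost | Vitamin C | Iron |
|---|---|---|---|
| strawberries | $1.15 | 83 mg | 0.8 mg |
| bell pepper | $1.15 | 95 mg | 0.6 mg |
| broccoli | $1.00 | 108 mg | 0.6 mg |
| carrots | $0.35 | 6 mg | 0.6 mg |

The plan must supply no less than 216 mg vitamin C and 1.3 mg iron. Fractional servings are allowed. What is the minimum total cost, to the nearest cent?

$2.05

Two binding constraints pin down two serving amounts, so the optimal mix uses at most two foods. The candidates are each food alone (scaled to the tighter of vitamin C/iron) and each pair with both constraints tight.
strawberries only: max(216/83, 1.3/0.8) = 2.602 servings → $2.99.
bell pepper only: max(216/95, 1.3/0.6) = 2.274 servings → $2.61.
broccoli only: max(216/108, 1.3/0.6) = 2.167 servings → $2.17.
carrots only: max(216/6, 1.3/0.6) = 36 servings → $12.60.
strawberries + bell pepper: the both-tight solution has a negative serving — not a feasible corner.
strawberries + broccoli with both tight: 0.2951 servings and 1.773 servings → $2.11.
strawberries + carrots: the both-tight solution has a negative serving — not a feasible corner.
bell pepper + broccoli with both tight: 1.385 servings and 0.7821 servings → $2.37.
bell pepper + carrots: intersection lies outside the first quadrant.
broccoli + carrots with both tight: 1.99 servings and 0.1765 servings → $2.05.
So the least-cost plan costs $2.05.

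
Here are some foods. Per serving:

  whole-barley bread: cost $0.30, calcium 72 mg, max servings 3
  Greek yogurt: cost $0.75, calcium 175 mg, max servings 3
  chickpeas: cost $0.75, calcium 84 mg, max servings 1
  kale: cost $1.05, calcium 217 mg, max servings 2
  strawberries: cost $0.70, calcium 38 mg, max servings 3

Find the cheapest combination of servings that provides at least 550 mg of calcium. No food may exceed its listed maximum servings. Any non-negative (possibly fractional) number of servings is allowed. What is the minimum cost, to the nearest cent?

Cost per mg of calcium: whole-barley bread $0.0042, Greek yogurt $0.0043, kale $0.0048, chickpeas $0.0089, strawberries $0.0184.
Take 3 servings of whole-barley bread: +216.0 mg calcium for $0.90 (total $0.90, still need 334.0 mg).
Take 1.909 servings of Greek yogurt: +334.0 mg calcium for $1.43 (total $2.33, still need 0.0 mg).
Filling from the cheapest source first is optimal under one linear minimum: $2.33.

$2.33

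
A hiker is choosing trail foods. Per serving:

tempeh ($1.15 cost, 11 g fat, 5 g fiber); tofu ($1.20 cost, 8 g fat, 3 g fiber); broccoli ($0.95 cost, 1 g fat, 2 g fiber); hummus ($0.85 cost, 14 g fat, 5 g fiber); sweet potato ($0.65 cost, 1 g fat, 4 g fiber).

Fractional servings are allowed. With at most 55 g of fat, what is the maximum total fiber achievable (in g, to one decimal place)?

Fiber per g fat: sweet potato 4, broccoli 2, tempeh 0.4545, tofu 0.375, hummus 0.3571.
With no serving limits, spend the whole fat allowance on sweet potato: 55 g / 1 g × 4 g = 220.0 g.

220.0 g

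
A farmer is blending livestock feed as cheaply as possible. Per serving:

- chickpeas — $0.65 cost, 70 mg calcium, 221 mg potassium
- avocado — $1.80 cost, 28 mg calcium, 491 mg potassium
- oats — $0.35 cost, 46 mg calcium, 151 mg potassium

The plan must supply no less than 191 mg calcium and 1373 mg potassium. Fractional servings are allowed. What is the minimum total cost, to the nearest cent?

$3.18

chickpeas only: max(191/70, 1373/221) = 6.213 servings → $4.04.
avocado only: max(191/28, 1373/491) = 6.821 servings → $12.28.
oats only: max(191/46, 1373/151) = 9.093 servings → $3.18.
chickpeas + avocado with both tight: 1.964 servings and 1.913 servings → $4.72.
chickpeas + oats with both targets exact would need a negative amount; discard.
avocado + oats with both tight: 1.869 servings and 3.014 servings → $4.42.
So the least-cost plan costs $3.18.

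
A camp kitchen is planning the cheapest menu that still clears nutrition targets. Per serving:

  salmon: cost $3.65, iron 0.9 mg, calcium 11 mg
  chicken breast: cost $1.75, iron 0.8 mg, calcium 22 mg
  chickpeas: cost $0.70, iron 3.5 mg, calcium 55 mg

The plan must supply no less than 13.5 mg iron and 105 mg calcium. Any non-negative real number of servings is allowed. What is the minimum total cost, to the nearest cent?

$2.70

Two binding constraints pin down two serving amounts, so the optimal mix uses at most two foods. The candidates are each food alone (scaled to the tighter of iron/calcium) and each pair with both constraints tight.
salmon only: max(13.5/0.9, 105/11) = 15 servings → $54.75.
chicken breast only: max(13.5/0.8, 105/22) = 16.88 servings → $29.53.
chickpeas only: max(13.5/3.5, 105/55) = 3.857 servings → $2.70.
salmon + chicken breast: the both-tight solution has a negative serving — not a feasible corner.
salmon + chickpeas with both targets exact would need a negative amount; discard.
chicken breast + chickpeas with both targets exact would need a negative amount; discard.
So the least-cost plan costs $2.70.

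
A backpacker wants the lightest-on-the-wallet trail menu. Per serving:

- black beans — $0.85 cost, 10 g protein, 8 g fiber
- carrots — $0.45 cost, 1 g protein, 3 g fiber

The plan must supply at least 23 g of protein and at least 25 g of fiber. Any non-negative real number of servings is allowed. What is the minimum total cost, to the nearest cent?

$2.66

Minimising a linear cost over {protein ≥ 23, fiber ≥ 25, servings ≥ 0} — the optimum is at a vertex, using one or two foods.
black beans only: max(23/10, 25/8) = 3.125 servings → $2.66.
carrots only: max(23/1, 25/3) = 23 servings → $10.35.
black beans + carrots with both tight: 2 servings and 3 servings → $3.05.
Cheapest feasible corner: $2.66.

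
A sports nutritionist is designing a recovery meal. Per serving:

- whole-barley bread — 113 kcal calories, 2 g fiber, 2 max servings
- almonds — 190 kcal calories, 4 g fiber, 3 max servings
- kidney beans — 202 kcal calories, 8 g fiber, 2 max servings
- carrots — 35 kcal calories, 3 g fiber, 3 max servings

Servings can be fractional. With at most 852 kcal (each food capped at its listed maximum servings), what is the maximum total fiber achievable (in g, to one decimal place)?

32.2 g

Fiber per kcal: carrots 0.08571, kidney beans 0.0396, almonds 0.02105, whole-barley bread 0.0177.
Take 3 servings of carrots: uses 105 kcal, +9.0 g fiber (running total 9.0 g).
Take 2 servings of kidney beans: uses 404 kcal, +16.0 g fiber (running total 25.0 g).
Take 1.805 servings of almonds: uses 343 kcal, +7.2 g fiber (running total 32.2 g).
Greedy by best ratio exhausts the calories allowance optimally: 32.2 g.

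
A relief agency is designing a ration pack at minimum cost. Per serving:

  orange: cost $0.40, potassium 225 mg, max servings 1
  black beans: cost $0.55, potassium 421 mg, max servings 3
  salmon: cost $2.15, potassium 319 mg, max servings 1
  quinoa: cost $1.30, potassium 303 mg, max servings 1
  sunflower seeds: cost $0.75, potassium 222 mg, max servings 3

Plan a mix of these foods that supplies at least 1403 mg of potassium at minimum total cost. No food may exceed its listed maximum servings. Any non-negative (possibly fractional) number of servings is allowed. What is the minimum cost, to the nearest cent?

$1.90

Cost per mg of potassium: black beans $0.0013, orange $0.0018, sunflower seeds $0.0034, quinoa $0.0043, salmon $0.0067.
Take 3 servings of black beans: +1263.0 mg potassium for $1.65 (total $1.65, still need 140.0 mg).
Take 0.6222 servings of orange: +140.0 mg potassium for $0.25 (total $1.90, still need 0.0 mg).
Greedy by cheapest-per-mg is optimal for a single linear constraint, so the minimum cost is $1.90.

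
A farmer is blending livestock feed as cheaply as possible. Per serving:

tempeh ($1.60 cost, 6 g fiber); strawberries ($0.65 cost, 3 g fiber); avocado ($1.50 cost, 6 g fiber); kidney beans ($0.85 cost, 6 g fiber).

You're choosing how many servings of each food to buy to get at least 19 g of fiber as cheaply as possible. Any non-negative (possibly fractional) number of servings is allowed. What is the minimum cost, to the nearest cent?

Cost per g of fiber: kidney beans $0.1417, strawberries $0.2167, avocado $0.2500, tempeh $0.2667.
With no serving limits, use only kidney beans: 19 g / 6 g = 3.167 servings × $0.85 = $2.69.

$2.69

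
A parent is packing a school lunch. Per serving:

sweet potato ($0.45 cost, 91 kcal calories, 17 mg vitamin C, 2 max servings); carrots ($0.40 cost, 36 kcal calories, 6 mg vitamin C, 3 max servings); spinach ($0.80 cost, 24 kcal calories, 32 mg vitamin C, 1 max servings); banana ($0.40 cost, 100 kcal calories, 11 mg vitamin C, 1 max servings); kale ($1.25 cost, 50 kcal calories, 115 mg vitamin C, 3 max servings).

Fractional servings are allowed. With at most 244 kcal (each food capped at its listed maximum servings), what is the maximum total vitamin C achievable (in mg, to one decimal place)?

390.1 mg

Vitamin C per kcal: kale 2.3, spinach 1.333, sweet potato 0.1868, carrots 0.1667, banana 0.11.
Take 3 servings of kale: uses 150 kcal, +345.0 mg vitamin C (running total 345.0 mg).
Take 1 serving of spinach: uses 24 kcal, +32.0 mg vitamin C (running total 377.0 mg).
Take 0.7692 servings of sweet potato: uses 70 kcal, +13.1 mg vitamin C (running total 390.1 mg).
Filling greedily by vitamin C-per-kcal is optimal for one linear limit, giving 390.1 mg.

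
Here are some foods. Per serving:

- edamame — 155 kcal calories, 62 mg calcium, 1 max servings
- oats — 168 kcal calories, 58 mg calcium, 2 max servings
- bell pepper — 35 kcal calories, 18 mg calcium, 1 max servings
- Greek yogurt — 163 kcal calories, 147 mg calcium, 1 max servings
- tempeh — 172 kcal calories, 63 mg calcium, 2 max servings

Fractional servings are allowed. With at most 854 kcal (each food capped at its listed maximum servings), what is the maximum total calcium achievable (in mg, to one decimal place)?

Calcium per kcal: Greek yogurt 0.9018, bell pepper 0.5143, edamame 0.4, tempeh 0.3663, oats 0.3452.
Take 1 serving of Greek yogurt: uses 163 kcal, +147.0 mg calcium (running total 147.0 mg).
Take 1 serving of bell pepper: uses 35 kcal, +18.0 mg calcium (running total 165.0 mg).
Take 1 serving of edamame: uses 155 kcal, +62.0 mg calcium (running total 227.0 mg).
Take 2 servings of tempeh: uses 344 kcal, +126.0 mg calcium (running total 353.0 mg).
Take 0.9345 servings of oats: uses 157 kcal, +54.2 mg calcium (running total 407.2 mg).
Greedy by best ratio exhausts the calories allowance optimally: 407.2 mg.

407.2 mg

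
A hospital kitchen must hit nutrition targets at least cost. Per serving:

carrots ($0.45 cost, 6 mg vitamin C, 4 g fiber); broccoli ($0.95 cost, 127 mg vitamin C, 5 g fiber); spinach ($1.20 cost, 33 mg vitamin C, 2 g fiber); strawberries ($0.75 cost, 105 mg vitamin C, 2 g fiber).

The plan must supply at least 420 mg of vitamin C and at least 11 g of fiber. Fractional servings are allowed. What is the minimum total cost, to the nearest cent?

carrots only: max(420/6, 11/4) = 70 servings → $31.50.
broccoli only: max(420/127, 11/5) = 3.307 servings → $3.14.
spinach only: max(420/33, 11/2) = 12.73 servings → $15.27.
strawberries only: max(420/105, 11/2) = 5.5 servings → $4.12.
carrots + broccoli: intersection lies outside the first quadrant.
carrots + spinach: intersection lies outside the first quadrant.
carrots + strawberries with both tight: 0.7721 servings and 3.956 servings → $3.31.
broccoli + spinach: the both-tight solution has a negative serving — not a feasible corner.
broccoli + strawberries with both tight: 1.162 servings and 2.594 servings → $3.05.
spinach + strawberries with both tight: 2.188 servings and 3.312 servings → $5.11.
The minimum over all feasible corners is $3.05.

$3.05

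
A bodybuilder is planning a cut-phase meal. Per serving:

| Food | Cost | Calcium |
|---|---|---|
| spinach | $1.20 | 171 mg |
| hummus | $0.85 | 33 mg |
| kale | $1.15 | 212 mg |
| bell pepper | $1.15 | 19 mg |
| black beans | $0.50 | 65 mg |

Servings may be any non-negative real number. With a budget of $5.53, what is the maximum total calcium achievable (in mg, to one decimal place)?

1019.4 mg

Calcium per dollar: kale 184.3, spinach 142.5, black beans 130, hummus 38.82, bell pepper 16.52.
With no serving limits, spend the whole cost allowance on kale: $5.53 / $1.15 × 212 mg = 1019.4 mg.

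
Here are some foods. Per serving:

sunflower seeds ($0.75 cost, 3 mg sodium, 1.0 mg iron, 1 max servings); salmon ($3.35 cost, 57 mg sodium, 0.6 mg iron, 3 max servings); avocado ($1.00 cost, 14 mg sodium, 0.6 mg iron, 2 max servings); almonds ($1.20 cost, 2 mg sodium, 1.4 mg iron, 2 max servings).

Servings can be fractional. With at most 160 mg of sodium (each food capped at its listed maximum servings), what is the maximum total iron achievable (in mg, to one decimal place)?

Iron per mg sodium: almonds 0.7, sunflower seeds 0.3333, avocado 0.04286, salmon 0.01053.
Take 2 servings of almonds: uses 4 mg sodium, +2.8 mg iron (running total 2.8 mg).
Take 1 serving of sunflower seeds: uses 3 mg sodium, +1.0 mg iron (running total 3.8 mg).
Take 2 servings of avocado: uses 28 mg sodium, +1.2 mg iron (running total 5.0 mg).
Take 2.193 servings of salmon: uses 125 mg sodium, +1.3 mg iron (running total 6.3 mg).
Filling greedily by iron-per-mg sodium is optimal for one linear limit, giving 6.3 mg.

6.3 mg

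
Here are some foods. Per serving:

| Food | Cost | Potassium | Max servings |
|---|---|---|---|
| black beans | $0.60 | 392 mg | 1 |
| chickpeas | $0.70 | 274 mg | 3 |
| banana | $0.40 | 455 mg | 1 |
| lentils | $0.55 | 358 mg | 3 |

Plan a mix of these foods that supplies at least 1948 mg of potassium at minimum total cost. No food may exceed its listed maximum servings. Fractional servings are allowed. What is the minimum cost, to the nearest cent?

Cost per mg of potassium: banana $0.0009, black beans $0.0015, lentils $0.0015, chickpeas $0.0026.
Take 1 serving of banana: +455.0 mg potassium for $0.40 (total $0.40, still need 1493.0 mg).
Take 1 serving of black beans: +392.0 mg potassium for $0.60 (total $1.00, still need 1101.0 mg).
Take 3 servings of lentils: +1074.0 mg potassium for $1.65 (total $2.65, still need 27.0 mg).
Take 0.09854 servings of chickpeas: +27.0 mg potassium for $0.07 (total $2.72, still need 0.0 mg).
Filling from the cheapest source first is optimal under one linear minimum: $2.72.

$2.72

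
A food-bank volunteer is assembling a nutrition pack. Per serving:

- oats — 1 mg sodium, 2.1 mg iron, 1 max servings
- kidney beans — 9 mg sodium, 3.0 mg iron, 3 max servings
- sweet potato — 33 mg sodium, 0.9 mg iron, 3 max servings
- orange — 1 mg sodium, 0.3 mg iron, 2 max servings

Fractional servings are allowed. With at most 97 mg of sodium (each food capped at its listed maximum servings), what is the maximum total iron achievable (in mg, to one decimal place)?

13.5 mg

Iron per mg sodium: oats 2.1, kidney beans 0.3333, orange 0.3, sweet potato 0.02727.
Take 1 serving of oats: uses 1 mg sodium, +2.1 mg iron (running total 2.1 mg).
Take 3 servings of kidney beans: uses 27 mg sodium, +9.0 mg iron (running total 11.1 mg).
Take 2 servings of orange: uses 2 mg sodium, +0.6 mg iron (running total 11.7 mg).
Take 2.03 servings of sweet potato: uses 67 mg sodium, +1.8 mg iron (running total 13.5 mg).
Filling greedily by iron-per-mg sodium is optimal for one linear limit, giving 13.5 mg.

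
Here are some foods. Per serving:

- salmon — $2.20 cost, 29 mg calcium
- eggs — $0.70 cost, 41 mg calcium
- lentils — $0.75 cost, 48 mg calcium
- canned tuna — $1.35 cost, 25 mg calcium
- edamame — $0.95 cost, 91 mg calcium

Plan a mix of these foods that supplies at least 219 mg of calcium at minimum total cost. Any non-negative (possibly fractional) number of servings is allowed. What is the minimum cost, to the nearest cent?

$2.29

Cost per mg of calcium: edamame $0.0104, lentils $0.0156, eggs $0.0171, canned tuna $0.0540, salmon $0.0759.
With no serving limits, use only edamame: 219 mg / 91 mg = 2.407 servings × $0.95 = $2.29.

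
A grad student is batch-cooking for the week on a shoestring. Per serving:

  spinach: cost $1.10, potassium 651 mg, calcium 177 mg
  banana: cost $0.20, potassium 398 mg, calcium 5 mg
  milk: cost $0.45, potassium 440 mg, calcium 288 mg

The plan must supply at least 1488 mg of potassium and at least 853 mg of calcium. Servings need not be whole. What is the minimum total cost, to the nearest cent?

$1.42

At the optimum either one food covers both requirements or two foods hit both targets exactly; no other combination can be cheaper.
spinach only: max(1488/651, 853/177) = 4.819 servings → $5.30.
banana only: max(1488/398, 853/5) = 170.6 servings → $34.12.
milk only: max(1488/440, 853/288) = 3.382 servings → $1.52.
spinach + banana with both targets exact would need a negative amount; discard.
spinach + milk with both tight: 0.4856 servings and 2.663 servings → $1.73.
banana + milk with both tight: 0.4734 servings and 2.954 servings → $1.42.
Cheapest feasible corner: $1.42.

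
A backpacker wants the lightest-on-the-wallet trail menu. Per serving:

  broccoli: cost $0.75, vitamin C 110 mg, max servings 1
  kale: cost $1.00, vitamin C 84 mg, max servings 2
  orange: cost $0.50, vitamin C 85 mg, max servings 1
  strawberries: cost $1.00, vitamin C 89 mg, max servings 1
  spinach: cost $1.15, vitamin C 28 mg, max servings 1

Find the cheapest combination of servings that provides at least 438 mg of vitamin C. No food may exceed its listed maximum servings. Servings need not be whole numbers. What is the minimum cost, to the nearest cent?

$4.08

Cost per mg of vitamin C: orange $0.0059, broccoli $0.0068, strawberries $0.0112, kale $0.0119, spinach $0.0411.
Take 1 serving of orange: +85.0 mg vitamin C for $0.50 (total $0.50, still need 353.0 mg).
Take 1 serving of broccoli: +110.0 mg vitamin C for $0.75 (total $1.25, still need 243.0 mg).
Take 1 serving of strawberries: +89.0 mg vitamin C for $1.00 (total $2.25, still need 154.0 mg).
Take 1.833 servings of kale: +154.0 mg vitamin C for $1.83 (total $4.08, still need 0.0 mg).
Greedy by cheapest-per-mg is optimal for a single linear constraint, so the minimum cost is $4.08.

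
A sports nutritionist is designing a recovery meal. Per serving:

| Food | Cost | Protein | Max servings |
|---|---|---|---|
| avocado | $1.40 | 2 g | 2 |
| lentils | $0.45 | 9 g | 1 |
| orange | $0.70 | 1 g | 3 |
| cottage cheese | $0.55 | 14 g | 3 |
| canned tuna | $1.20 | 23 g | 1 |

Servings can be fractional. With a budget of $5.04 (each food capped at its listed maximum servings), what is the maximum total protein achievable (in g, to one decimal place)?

76.5 g

Protein per dollar: cottage cheese 25.45, lentils 20, canned tuna 19.17, avocado 1.429, orange 1.429.
Take 3 servings of cottage cheese: spends $1.65, +42.0 g protein (running total 42.0 g).
Take 1 serving of lentils: spends $0.45, +9.0 g protein (running total 51.0 g).
Take 1 serving of canned tuna: spends $1.20, +23.0 g protein (running total 74.0 g).
Take 1.243 servings of avocado: spends $1.74, +2.5 g protein (running total 76.5 g).
Filling greedily by protein-per-dollar is optimal for one linear limit, giving 76.5 g.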